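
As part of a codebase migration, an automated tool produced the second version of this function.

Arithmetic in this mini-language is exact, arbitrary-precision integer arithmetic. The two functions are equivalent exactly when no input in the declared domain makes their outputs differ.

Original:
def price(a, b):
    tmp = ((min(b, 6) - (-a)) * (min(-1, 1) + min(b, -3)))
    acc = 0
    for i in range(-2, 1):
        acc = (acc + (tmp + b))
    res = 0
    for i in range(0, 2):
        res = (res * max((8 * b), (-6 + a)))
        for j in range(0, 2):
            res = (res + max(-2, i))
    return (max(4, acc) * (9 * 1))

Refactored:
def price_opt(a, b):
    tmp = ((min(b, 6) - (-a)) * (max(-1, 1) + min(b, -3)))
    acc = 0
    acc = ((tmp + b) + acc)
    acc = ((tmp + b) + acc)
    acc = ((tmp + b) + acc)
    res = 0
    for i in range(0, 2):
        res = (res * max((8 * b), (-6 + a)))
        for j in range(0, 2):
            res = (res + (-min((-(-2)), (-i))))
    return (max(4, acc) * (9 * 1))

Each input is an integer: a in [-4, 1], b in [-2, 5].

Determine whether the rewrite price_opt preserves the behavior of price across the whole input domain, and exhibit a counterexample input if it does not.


Run the pair on a=-4, b=-2.
price: tmp = 24; acc = 0; [i=-2]; acc = 22; [i=-1]; acc = 44; [i=0]; acc = 66; res = 0; [i=0]; res = 0; [j=0]; res = 0; [j=1]; res = 0; [i=1]; res = 0; [j=0]; res = 1; [j=1]; res = 2; return 594
price_opt: tmp = 12; acc = 0; acc = 10; acc = 20; acc = 30; res = 0; [i=0]; res = 0; [j=0]; res = 0; [j=1]; res = 0; [i=1]; res = 0; [j=0]; res = 1; [j=1]; res = 2; return 270
594 against 270: the behavior changed.
verdict: not equivalent; witness: a=-4, b=-2


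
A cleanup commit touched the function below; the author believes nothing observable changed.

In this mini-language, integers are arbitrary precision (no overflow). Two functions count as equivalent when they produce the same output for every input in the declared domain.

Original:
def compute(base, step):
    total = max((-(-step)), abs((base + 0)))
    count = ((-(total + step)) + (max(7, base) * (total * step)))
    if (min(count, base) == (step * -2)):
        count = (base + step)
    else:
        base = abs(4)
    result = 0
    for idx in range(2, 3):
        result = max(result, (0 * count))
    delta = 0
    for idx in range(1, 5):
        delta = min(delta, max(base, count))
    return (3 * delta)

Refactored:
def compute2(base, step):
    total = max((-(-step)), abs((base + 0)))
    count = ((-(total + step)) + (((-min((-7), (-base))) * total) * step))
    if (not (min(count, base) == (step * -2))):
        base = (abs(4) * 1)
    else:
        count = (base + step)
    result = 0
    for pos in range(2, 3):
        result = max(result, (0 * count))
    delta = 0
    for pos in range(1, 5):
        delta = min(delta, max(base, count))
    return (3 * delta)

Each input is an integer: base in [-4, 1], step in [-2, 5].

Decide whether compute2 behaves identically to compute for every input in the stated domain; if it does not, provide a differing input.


Equivalent — the differences include local variable names differ; and min/max/abs usage differs; and boolean connective usage differs; and constant usage differs; and arithmetic usage differs, yet no declared input distinguishes the two.
Tracing base=-1, step=4: compute: total becomes 4; next count becomes 104; next (min(count, base) == (step * -2)) evaluates to false; next base becomes 4; next result becomes 0; next at idx=2:; next result becomes 0; next delta becomes 0; next at idx=1:; next delta becomes 0; next at idx=2:; next delta becomes 0; next at idx=3:; next delta becomes 0; next at idx=4:; next delta becomes 0; next final value 0 | compute2: total becomes 4; next count becomes 104; next (not (min(count, base) == (step * -2))) evaluates to true; next base becomes 4; next result becomes 0; next at pos=2:; next result becomes 0; next delta becomes 0; next at pos=1:; next delta becomes 0; next at pos=2:; next delta becomes 0; next at pos=3:; next delta becomes 0; next at pos=4:; next delta becomes 0; next final value 0 — matching result 0.
Across all 48 domain points the two functions coincide.
verdict: equivalent


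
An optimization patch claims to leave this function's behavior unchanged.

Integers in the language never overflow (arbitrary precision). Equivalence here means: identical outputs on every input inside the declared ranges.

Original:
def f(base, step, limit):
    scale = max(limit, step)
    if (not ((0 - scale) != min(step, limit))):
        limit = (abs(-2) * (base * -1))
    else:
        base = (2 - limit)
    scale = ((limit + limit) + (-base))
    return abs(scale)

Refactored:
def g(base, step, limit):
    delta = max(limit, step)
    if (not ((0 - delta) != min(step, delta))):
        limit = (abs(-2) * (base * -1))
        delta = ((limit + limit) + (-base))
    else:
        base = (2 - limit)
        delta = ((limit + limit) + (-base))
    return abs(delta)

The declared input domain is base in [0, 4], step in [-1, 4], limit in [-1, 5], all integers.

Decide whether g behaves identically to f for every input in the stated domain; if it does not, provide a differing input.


Take base=0, step=0, limit=-1.
f: scale=0, then (not ((0 - scale) != min(step, limit))) is false, then base=3, then scale=-5, then returns 5
g: delta=0, then (not ((0 - delta) != min(step, delta))) is true, then limit=0, then delta=0, then returns 0
5 vs 0 — the two versions disagree here.
verdict: not equivalent; witness: base=0, step=0, limit=-1


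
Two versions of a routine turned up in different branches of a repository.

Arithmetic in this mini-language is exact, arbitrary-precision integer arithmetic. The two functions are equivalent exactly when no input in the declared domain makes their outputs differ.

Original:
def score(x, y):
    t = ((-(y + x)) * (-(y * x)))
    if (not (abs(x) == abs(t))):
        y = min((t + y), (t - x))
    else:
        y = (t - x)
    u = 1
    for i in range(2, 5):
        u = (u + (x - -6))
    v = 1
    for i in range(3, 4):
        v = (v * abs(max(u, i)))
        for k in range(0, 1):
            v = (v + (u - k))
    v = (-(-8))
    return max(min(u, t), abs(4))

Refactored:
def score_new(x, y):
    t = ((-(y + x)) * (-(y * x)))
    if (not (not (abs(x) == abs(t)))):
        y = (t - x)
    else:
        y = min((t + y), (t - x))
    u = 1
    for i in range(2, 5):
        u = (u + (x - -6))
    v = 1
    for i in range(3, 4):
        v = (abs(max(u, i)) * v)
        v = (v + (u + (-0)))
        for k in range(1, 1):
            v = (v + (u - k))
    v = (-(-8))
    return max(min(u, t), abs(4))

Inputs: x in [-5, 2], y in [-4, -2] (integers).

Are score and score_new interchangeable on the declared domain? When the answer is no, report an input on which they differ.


The two versions differ — the changes include arithmetic usage differs, plus loop structure differs, plus boolean connective usage differs, plus statement counts differ, plus constant usage differs.
Spot check at x=2, y=-4 — score: t = 16; (not (abs(x) == abs(t))) -> true; y = 12; u = 1; [i=2]; u = 9; [i=3]; u = 17; [i=4]; u = 25; v = 1; [i=3]; v = 25; [k=0]; v = 50; v = 8; return 16. score_new: t = 16; (not (not (abs(x) == abs(t)))) -> false; y = 12; u = 1; [i=2]; u = 9; [i=3]; u = 17; [i=4]; u = 25; v = 1; [i=3]; v = 25; v = 50; the k loop: no iterations; v = 8; return 16. Both give 16.
Sweeping the whole domain (24 inputs) finds no disagreement.
verdict: equivalent


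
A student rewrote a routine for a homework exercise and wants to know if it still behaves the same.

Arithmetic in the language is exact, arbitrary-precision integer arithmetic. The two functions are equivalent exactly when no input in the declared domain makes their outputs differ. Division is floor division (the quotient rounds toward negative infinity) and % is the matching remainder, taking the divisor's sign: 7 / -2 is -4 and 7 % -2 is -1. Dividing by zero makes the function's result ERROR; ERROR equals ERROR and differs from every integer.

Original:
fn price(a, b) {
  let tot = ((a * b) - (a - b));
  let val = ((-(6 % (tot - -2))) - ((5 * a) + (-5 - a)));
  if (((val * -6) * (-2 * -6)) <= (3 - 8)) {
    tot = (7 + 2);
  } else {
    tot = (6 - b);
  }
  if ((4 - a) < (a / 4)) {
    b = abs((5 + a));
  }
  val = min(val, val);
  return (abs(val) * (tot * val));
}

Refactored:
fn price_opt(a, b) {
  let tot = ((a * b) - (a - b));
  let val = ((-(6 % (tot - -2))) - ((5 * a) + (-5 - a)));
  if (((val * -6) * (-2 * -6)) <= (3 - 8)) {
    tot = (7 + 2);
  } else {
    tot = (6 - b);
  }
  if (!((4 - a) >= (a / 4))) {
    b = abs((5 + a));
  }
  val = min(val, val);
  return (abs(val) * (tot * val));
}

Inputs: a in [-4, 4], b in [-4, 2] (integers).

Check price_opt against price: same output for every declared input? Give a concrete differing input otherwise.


The two versions differ — the changes include comparison usage differs; and boolean connective usage differs.
Tracing a=4, b=-2: price: tot becomes -14; next val becomes -5; next (((val * -6) * (-2 * -6)) <= (3 - 8)) evaluates to false; next tot becomes 8; next ((4 - a) < (a / 4)) evaluates to true; next b becomes 9; next val becomes -5; next final value -200 | price_opt: tot becomes -14; next val becomes -5; next (((val * -6) * (-2 * -6)) <= (3 - 8)) evaluates to false; next tot becomes 8; next (!((4 - a) >= (a / 4))) evaluates to true; next b becomes 9; next val becomes -5; next final value -200 — matching result -200.
Sweeping the whole domain (63 inputs) finds no disagreement.
verdict: equivalent


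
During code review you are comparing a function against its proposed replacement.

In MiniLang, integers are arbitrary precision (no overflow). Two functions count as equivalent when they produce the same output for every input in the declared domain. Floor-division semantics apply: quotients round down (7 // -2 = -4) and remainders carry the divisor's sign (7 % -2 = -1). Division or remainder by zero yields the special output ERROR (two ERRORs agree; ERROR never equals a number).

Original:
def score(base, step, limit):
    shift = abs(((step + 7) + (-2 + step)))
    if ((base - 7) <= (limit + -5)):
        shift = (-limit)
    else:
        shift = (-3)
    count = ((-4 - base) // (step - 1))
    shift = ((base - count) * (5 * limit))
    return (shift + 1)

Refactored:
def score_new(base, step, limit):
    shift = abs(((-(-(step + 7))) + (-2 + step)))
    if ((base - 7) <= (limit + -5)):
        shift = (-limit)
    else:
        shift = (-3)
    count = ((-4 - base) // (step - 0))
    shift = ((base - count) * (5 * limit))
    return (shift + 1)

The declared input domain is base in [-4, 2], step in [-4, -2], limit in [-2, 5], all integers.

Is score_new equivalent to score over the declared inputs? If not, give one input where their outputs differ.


Run the pair on base=-2, step=-2, limit=-2.
score: shift becomes 1; next ((base - 7) <= (limit + -5)) evaluates to true; next shift becomes 2; next count becomes 0; next shift becomes 20; next final value 21
score_new: shift becomes 1; next ((base - 7) <= (limit + -5)) evaluates to true; next shift becomes 2; next count becomes 1; next shift becomes 30; next final value 31
21 vs 31 — the two versions disagree here.
verdict: not equivalent; witness: base=-2, step=-2, limit=-2


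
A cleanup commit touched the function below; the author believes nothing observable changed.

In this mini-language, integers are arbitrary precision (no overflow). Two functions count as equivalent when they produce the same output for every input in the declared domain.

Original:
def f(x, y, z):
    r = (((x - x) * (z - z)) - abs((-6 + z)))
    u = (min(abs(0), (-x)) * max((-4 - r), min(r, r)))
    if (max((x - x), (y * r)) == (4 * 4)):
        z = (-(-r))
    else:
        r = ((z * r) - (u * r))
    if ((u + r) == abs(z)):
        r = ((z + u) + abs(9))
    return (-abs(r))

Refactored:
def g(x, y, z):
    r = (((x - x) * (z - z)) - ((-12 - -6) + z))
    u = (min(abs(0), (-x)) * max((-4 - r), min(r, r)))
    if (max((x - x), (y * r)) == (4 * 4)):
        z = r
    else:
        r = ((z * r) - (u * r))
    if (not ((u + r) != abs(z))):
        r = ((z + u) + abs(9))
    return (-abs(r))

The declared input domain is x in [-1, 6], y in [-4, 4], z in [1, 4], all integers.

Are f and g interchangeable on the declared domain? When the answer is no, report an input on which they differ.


Not equivalent: x=-1, y=-4, z=2 separates them (-4 vs -8).
f: r = -4; u = 0; (max((x - x), (y * r)) == (4 * 4)) -> true; z = -4; ((u + r) == abs(z)) -> false; return -4
g: r = 4; u = 0; (max((x - x), (y * r)) == (4 * 4)) -> false; r = 8; (not ((u + r) != abs(z))) -> false; return -8
verdict: not equivalent; witness: x=-1, y=-4, z=2


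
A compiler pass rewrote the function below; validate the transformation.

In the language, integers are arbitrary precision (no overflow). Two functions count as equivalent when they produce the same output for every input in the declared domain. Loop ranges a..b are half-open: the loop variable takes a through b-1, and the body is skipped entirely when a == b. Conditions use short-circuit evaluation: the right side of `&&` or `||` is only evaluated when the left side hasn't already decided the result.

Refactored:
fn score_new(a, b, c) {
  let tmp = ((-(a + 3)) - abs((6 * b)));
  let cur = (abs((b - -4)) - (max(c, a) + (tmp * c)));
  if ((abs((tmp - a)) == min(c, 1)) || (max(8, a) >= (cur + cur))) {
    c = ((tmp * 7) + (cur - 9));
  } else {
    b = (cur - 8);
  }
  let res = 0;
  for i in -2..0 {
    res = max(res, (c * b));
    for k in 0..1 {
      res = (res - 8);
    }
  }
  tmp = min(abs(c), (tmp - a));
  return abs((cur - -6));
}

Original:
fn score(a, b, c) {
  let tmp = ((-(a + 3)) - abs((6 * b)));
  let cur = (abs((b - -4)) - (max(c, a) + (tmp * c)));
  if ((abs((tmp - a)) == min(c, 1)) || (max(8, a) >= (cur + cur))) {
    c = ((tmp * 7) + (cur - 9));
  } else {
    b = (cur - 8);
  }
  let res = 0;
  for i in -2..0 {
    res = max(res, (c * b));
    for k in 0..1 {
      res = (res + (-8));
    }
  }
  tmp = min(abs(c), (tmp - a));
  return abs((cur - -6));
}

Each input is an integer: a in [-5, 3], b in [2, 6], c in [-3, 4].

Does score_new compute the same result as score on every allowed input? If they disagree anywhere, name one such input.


Equivalent — the differences include arithmetic usage differs, yet no declared input distinguishes the two.
One worked example (a=3, b=2, c=2) — score: tmp = -18; cur = 39; ((abs((tmp - a)) == min(c, 1)) || (max(8, a) >= (cur + cur))) -> false; b = 31; res = 0; [i=-2]; res = 62; [k=0]; res = 54; [i=-1]; res = 62; [k=0]; res = 54; tmp = -21; return 45; score_new: tmp = -18; cur = 39; ((abs((tmp - a)) == min(c, 1)) || (max(8, a) >= (cur + cur))) -> false; b = 31; res = 0; [i=-2]; res = 62; [k=0]; res = 54; [i=-1]; res = 62; [k=0]; res = 54; tmp = -21; return 45; agreement on 45.
Across all 360 domain points the two functions coincide.
verdict: equivalent


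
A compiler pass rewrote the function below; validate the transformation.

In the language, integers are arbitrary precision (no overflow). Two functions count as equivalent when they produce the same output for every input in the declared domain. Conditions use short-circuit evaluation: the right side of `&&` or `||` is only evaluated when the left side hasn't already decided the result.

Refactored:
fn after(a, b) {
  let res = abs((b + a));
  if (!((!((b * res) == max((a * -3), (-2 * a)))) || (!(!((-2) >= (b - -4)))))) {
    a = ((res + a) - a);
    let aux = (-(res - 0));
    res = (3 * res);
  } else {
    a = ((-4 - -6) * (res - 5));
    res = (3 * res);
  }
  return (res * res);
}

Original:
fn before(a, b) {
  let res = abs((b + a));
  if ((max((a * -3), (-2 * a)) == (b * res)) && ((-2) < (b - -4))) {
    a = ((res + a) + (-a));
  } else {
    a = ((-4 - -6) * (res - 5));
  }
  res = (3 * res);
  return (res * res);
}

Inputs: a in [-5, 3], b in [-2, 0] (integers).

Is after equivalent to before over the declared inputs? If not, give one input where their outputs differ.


Equivalent — the differences include comparison usage differs, local variable names differ, constant usage differs, boolean connective usage differs, arithmetic usage differs, statement counts differ, yet no declared input distinguishes the two.
Spot check at a=0, b=-1 — before: res = 1; ((max((a * -3), (-2 * a)) == (b * res)) && ((-2) < (b - -4))) -> false; a = -8; res = 3; return 9. after: res = 1; (!((!((b * res) == max((a * -3), (-2 * a)))) || (!(!((-2) >= (b - -4)))))) -> false; a = -8; res = 3; return 9. Both give 9.
Every one of the 27 inputs gives matching results.
verdict: equivalent


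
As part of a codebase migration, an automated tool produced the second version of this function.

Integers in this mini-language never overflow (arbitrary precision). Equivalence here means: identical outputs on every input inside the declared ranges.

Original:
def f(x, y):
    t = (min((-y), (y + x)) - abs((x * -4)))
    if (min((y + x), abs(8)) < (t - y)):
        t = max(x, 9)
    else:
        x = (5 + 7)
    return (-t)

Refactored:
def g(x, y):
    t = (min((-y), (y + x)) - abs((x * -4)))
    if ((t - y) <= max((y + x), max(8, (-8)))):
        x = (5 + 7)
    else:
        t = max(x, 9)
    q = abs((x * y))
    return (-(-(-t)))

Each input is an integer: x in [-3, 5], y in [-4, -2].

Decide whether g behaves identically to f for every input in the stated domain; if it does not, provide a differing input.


Take x=0, y=-4.
f: t := -4 | (min((y + x), abs(8)) < (t - y)): true | t := 9 | result -9
g: t := -4 | ((t - y) <= max((y + x), max(8, (-8)))): true | x := 12 | q := 48 | result 4
-9 against 4: the behavior changed.
verdict: not equivalent; witness: x=0, y=-4


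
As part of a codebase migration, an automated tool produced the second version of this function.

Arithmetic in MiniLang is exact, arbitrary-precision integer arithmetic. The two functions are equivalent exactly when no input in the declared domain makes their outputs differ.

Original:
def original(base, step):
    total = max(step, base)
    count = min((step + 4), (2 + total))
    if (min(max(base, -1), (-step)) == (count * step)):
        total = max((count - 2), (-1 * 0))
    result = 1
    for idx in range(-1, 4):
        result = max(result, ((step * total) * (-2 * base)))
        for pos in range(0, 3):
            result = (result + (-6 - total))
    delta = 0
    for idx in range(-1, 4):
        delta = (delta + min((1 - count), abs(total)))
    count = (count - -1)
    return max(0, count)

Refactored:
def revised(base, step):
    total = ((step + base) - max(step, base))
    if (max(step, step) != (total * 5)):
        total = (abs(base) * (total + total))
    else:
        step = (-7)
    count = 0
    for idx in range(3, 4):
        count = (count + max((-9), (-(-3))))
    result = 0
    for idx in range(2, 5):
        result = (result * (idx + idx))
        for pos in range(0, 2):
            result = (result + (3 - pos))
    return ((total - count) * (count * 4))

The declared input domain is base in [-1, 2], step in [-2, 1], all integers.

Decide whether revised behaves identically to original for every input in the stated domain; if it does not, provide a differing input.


There is a counterexample at base=-1, step=-2: 2 on one side, -84 on the other.
original: total = -1; count = 1; (min(max(base, -1), (-step)) == (count * step)) -> false; result = 1; [idx=-1]; result = 4; [pos=0]; result = -1; [pos=1]; result = -6; [pos=2]; result = -11; [idx=0]; result = 4; [pos=0]; result = -1; [pos=1]; result = -6; [pos=2]; result = -11; [idx=1]; result = 4; [pos=0]; result = -1; [pos=1]; result = -6; [pos=2]; result = -11; [idx=2]; result = 4; [pos=0]; result = -1; [pos=1]; result = -6; [pos=2]; result = -11; [idx=3]; result = 4; [pos=0]; result = -1; [pos=1]; result = -6; [pos=2]; result = -11; delta = 0; [idx=-1]; delta = 0; [idx=0]; delta = 0; [idx=1]; delta = 0; [idx=2]; delta = 0; [idx=3]; delta = 0; count = 2; return 2
revised: total = -2; (max(step, step) != (total * 5)) -> true; total = -4; count = 0; [idx=3]; count = 3; result = 0; [idx=2]; result = 0; [pos=0]; result = 3; [pos=1]; result = 5; [idx=3]; result = 30; [pos=0]; result = 33; [pos=1]; result = 35; [idx=4]; result = 280; [pos=0]; result = 283; [pos=1]; result = 285; return -84
verdict: not equivalent; witness: base=-1, step=-2


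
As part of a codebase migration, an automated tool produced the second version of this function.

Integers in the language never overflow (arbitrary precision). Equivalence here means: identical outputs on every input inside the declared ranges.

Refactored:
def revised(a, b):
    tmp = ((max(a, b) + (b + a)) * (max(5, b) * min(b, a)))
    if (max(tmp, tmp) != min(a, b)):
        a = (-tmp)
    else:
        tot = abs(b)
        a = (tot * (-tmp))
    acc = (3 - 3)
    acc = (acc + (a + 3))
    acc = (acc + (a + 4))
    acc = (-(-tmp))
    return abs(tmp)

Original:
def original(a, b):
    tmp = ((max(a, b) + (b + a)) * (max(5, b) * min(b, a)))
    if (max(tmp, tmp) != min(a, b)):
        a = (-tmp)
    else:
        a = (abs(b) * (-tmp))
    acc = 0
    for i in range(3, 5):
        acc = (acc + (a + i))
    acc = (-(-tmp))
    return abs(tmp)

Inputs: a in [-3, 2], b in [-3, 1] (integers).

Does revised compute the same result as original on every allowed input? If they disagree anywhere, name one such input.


Equivalent — the differences include local variable names differ; arithmetic usage differs; loop structure differs; statement counts differ; constant usage differs, yet no declared input distinguishes the two.
Spot check at a=-3, b=-1 — original: tmp := 75 | (max(tmp, tmp) != min(a, b)): true | a := -75 | acc := 0 | iter i=3: | acc := -72 | iter i=4: | acc := -143 | acc := 75 | result 75. revised: tmp := 75 | (max(tmp, tmp) != min(a, b)): true | a := -75 | acc := 0 | acc := -72 | acc := -143 | acc := 75 | result 75. Both give 75.
An exhaustive pass over the 30 declared inputs shows identical outputs.
verdict: equivalent


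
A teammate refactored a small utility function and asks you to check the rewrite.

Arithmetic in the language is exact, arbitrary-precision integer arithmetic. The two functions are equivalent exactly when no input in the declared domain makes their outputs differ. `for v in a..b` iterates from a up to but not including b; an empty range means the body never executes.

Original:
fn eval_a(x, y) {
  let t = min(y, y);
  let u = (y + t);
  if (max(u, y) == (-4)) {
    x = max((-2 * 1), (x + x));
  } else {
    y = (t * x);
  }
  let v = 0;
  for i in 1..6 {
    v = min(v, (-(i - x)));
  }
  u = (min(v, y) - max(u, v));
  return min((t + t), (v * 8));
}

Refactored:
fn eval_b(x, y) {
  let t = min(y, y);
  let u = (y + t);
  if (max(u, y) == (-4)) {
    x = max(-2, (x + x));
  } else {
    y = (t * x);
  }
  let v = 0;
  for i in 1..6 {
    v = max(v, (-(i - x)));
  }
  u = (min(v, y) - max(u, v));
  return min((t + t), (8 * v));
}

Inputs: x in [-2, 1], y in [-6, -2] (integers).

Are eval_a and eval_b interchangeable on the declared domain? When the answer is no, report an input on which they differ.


Not equivalent: x=-2, y=-6 separates them (-56 vs -12).
eval_a: t becomes -6; next u becomes -12; next (max(u, y) == (-4)) evaluates to false; next y becomes 12; next v becomes 0; next at i=1:; next v becomes -3; next at i=2:; next v becomes -4; next at i=3:; next v becomes -5; next at i=4:; next v becomes -6; next at i=5:; next v becomes -7; next u becomes 0; next final value -56
eval_b: t becomes -6; next u becomes -12; next (max(u, y) == (-4)) evaluates to false; next y becomes 12; next v becomes 0; next at i=1:; next v becomes 0; next at i=2:; next v becomes 0; next at i=3:; next v becomes 0; next at i=4:; next v becomes 0; next at i=5:; next v becomes 0; next u becomes 0; next final value -12
verdict: not equivalent; witness: x=-2, y=-6


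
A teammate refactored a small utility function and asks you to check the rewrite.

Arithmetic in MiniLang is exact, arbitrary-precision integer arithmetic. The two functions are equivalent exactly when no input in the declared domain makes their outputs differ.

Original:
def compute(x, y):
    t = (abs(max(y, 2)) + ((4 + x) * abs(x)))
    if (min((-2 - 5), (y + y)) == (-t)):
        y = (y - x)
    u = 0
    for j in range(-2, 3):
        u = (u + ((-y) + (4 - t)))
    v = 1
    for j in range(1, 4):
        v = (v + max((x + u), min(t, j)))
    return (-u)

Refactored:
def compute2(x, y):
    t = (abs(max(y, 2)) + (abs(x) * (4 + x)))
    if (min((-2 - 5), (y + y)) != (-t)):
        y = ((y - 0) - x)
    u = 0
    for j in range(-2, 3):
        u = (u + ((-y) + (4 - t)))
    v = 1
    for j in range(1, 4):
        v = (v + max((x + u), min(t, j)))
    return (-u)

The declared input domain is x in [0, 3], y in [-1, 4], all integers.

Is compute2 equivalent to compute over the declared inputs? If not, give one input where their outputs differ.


Try x=1, y=-1.
compute: t = 7; (min((-2 - 5), (y + y)) == (-t)) -> true; y = -2; u = 0; [j=-2]; u = -1; [j=-1]; u = -2; [j=0]; u = -3; [j=1]; u = -4; [j=2]; u = -5; v = 1; [j=1]; v = 2; [j=2]; v = 4; [j=3]; v = 7; return 5
compute2: t = 7; (min((-2 - 5), (y + y)) != (-t)) -> false; u = 0; [j=-2]; u = -2; [j=-1]; u = -4; [j=0]; u = -6; [j=1]; u = -8; [j=2]; u = -10; v = 1; [j=1]; v = 2; [j=2]; v = 4; [j=3]; v = 7; return 10
5 and 10 differ, so these are not the same function on this domain.
verdict: not equivalent; witness: x=1, y=-1


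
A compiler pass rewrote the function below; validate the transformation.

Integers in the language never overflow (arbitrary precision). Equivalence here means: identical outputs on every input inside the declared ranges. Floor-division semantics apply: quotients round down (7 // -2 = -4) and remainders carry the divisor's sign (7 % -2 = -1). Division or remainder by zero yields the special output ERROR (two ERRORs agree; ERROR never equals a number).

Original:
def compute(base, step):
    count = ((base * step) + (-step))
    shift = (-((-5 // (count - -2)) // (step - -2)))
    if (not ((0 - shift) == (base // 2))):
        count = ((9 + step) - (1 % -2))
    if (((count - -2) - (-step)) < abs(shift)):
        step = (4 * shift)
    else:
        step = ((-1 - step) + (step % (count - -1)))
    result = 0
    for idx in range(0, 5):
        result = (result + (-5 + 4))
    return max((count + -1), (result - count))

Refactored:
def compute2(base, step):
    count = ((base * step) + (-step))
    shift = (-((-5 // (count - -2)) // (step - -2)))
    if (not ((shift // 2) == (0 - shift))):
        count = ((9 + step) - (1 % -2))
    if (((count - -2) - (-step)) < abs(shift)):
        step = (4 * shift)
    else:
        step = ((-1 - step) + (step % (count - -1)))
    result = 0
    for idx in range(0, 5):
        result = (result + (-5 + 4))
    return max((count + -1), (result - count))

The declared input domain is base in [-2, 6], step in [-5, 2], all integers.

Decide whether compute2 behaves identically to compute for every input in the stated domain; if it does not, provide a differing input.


Run the pair on base=-2, step=-5.
compute: count=15, then shift=0, then (not ((0 - shift) == (base // 2))) is true, then count=5, then (((count - -2) - (-step)) < abs(shift)) is false, then step=5, then result=0, then (idx=0), then result=-1, then (idx=1), then result=-2, then (idx=2), then result=-3, then (idx=3), then result=-4, then (idx=4), then result=-5, then returns 4
compute2: count=15, then shift=0, then (not ((shift // 2) == (0 - shift))) is false, then (((count - -2) - (-step)) < abs(shift)) is false, then step=15, then result=0, then (idx=0), then result=-1, then (idx=1), then result=-2, then (idx=2), then result=-3, then (idx=3), then result=-4, then (idx=4), then result=-5, then returns 14
4 and 14 differ, so these are not the same function on this domain.
verdict: not equivalent; witness: base=-2, step=-5


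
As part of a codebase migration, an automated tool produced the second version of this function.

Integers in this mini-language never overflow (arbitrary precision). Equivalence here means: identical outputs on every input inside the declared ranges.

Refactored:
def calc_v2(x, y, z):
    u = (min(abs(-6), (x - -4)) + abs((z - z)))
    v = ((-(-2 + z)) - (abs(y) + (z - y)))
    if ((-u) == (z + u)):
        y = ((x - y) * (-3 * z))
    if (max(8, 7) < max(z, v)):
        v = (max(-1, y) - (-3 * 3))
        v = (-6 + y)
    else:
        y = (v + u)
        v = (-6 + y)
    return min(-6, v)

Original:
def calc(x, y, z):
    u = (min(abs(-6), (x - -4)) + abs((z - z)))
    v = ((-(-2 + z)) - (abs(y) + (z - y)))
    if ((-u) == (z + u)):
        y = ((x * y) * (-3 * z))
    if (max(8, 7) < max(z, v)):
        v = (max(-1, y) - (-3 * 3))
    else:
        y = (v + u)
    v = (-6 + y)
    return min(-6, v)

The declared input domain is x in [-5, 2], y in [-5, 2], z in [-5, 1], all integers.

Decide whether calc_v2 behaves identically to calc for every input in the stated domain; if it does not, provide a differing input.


Run the pair on x=-2, y=0, z=-4.
calc: u becomes 2; next v becomes 10; next ((-u) == (z + u)) evaluates to true; next y becomes 0; next (max(8, 7) < max(z, v)) evaluates to true; next v becomes 9; next v becomes -6; next final value -6
calc_v2: u becomes 2; next v becomes 10; next ((-u) == (z + u)) evaluates to true; next y becomes -24; next (max(8, 7) < max(z, v)) evaluates to true; next v becomes 8; next v becomes -30; next final value -30
-6 vs -30 — the two versions disagree here.
verdict: not equivalent; witness: x=-2, y=0, z=-4


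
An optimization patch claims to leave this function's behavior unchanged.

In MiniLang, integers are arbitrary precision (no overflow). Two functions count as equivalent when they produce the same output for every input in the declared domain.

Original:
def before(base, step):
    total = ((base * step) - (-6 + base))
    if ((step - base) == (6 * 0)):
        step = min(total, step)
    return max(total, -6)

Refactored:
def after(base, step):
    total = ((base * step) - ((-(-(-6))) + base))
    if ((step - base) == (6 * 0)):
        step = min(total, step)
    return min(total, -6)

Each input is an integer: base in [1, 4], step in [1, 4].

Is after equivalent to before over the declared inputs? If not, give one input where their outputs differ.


Not equivalent: base=1, step=1 separates them (6 vs -6).
before: total=6, then ((step - base) == (6 * 0)) is true, then step=1, then returns 6
after: total=6, then ((step - base) == (6 * 0)) is true, then step=1, then returns -6
verdict: not equivalent; witness: base=1, step=1


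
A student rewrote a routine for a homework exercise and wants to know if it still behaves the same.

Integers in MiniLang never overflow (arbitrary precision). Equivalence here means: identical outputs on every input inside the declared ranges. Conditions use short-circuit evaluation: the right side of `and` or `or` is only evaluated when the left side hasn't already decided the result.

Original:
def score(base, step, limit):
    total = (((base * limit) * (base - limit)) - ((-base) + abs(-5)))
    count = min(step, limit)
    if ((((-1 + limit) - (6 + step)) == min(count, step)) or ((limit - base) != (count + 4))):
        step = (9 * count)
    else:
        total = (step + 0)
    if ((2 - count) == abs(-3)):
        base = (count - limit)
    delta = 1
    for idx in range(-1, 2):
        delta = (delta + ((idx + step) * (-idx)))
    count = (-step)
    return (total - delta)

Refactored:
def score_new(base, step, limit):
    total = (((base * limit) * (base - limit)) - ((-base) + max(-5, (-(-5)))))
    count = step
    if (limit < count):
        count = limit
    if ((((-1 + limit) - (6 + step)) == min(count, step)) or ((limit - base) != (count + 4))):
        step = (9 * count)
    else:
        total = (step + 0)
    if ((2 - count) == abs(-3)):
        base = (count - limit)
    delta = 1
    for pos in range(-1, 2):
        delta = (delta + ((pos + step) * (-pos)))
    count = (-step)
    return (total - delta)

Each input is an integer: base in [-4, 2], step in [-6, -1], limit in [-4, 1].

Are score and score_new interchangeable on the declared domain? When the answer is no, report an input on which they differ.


Differences: branching structure differs; and local variable names differ; and comparison usage differs; and constant usage differs; and statement counts differ; and min/max/abs usage differs — yet all 252 inputs agree.
verdict: equivalent


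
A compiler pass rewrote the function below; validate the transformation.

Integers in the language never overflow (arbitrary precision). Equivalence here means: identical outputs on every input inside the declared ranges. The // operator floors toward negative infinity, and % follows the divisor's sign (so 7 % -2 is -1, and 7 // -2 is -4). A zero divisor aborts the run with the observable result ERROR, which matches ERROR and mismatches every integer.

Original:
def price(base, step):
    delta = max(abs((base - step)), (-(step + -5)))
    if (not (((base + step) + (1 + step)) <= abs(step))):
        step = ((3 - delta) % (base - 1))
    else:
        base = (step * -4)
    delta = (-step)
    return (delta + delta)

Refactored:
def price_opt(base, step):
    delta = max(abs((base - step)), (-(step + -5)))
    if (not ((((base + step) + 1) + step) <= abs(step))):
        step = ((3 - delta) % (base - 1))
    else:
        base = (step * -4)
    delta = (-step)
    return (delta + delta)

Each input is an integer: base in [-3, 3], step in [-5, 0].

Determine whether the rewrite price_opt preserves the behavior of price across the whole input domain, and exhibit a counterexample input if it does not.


Behavior is preserved: although same computation, different form, the outputs never diverge.
As a probe, take base=-2, step=-2: price runs delta=7, then (not (((base + step) + (1 + step)) <= abs(step))) is false, then base=8, then delta=2, then returns 4; price_opt runs delta=7, then (not ((((base + step) + 1) + step) <= abs(step))) is false, then base=8, then delta=2, then returns 4; both end at 4.
Checked all 42 inputs in the declared domain: the outputs agree on every one.
verdict: equivalent


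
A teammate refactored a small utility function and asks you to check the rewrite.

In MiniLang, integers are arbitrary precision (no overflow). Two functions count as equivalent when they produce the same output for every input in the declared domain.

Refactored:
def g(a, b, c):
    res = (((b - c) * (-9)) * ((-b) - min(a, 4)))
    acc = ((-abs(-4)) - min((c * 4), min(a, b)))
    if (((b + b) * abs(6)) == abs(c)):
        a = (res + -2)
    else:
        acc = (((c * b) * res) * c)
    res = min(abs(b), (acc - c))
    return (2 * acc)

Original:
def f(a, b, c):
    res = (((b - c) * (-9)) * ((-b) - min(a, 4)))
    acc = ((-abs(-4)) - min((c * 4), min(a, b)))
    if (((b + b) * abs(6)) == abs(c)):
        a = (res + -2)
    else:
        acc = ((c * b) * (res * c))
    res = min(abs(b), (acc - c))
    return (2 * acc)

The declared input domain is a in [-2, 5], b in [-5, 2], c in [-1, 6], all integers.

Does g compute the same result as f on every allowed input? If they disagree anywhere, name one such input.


Equivalent — the differences include same computation, different form, yet no declared input distinguishes the two.
Spot check at a=-2, b=-5, c=3 — f: res=504, then acc=1, then (((b + b) * abs(6)) == abs(c)) is false, then acc=-22680, then res=-22683, then returns -45360. g: res=504, then acc=1, then (((b + b) * abs(6)) == abs(c)) is false, then acc=-22680, then res=-22683, then returns -45360. Both give -45360.
Sweeping the whole domain (512 inputs) finds no disagreement.
verdict: equivalent


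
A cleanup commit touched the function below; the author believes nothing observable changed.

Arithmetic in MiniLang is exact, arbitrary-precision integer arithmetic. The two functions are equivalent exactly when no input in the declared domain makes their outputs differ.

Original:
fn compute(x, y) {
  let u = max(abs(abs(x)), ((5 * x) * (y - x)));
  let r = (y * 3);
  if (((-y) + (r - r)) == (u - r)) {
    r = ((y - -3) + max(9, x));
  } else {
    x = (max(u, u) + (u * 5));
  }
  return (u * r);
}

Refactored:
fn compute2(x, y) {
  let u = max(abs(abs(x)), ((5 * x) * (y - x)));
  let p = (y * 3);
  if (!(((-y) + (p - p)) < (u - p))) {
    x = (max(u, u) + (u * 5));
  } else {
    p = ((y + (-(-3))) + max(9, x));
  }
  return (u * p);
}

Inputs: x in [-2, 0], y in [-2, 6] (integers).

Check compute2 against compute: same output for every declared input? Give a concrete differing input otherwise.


These are not equivalent — on x=-2, y=-2 the outputs split (-12 vs 20).
compute: u becomes 2; next r becomes -6; next (((-y) + (r - r)) == (u - r)) evaluates to false; next x becomes 12; next final value -12
compute2: u becomes 2; next p becomes -6; next (!(((-y) + (p - p)) < (u - p))) evaluates to false; next p becomes 10; next final value 20
verdict: not equivalent; witness: x=-2, y=-2


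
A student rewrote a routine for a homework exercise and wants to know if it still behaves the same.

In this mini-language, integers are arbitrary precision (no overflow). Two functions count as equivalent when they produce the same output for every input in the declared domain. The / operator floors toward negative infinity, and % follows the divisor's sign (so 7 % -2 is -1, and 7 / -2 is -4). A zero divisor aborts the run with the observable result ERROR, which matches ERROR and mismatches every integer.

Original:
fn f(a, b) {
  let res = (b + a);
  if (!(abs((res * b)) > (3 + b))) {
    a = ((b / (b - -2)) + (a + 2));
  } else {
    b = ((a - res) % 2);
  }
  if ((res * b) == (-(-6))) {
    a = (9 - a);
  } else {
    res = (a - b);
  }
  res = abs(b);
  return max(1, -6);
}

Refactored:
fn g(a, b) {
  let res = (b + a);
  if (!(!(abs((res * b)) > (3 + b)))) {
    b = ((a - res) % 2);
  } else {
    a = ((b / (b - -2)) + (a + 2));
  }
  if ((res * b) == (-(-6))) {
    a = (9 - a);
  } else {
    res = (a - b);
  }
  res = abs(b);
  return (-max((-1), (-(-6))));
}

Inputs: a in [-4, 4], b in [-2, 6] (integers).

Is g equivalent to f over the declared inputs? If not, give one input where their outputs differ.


a=-4, b=-2 yields 1 from f but -6 from g.
verdict: not equivalent; witness: a=-4, b=-2


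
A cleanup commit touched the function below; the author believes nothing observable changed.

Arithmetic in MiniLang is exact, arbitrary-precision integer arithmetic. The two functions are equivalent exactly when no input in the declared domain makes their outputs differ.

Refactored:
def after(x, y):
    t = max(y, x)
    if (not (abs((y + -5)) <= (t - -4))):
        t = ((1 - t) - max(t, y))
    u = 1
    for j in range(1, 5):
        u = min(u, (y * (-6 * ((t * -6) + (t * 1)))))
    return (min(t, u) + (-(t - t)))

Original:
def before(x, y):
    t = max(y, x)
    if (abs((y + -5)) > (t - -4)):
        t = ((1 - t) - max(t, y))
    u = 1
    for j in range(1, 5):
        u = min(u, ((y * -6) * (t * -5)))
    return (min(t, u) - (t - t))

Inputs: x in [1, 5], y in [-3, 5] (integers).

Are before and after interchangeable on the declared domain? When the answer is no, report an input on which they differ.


Reading the diff, among the changes: comparison usage differs; arithmetic usage differs; boolean connective usage differs; constant usage differs.
Tracing x=2, y=-2: before: t := 2 | (abs((y + -5)) > (t - -4)): true | t := -3 | u := 1 | iter j=1: | u := 1 | iter j=2: | u := 1 | iter j=3: | u := 1 | iter j=4: | u := 1 | result -3 | after: t := 2 | (not (abs((y + -5)) <= (t - -4))): true | t := -3 | u := 1 | iter j=1: | u := 1 | iter j=2: | u := 1 | iter j=3: | u := 1 | iter j=4: | u := 1 | result -3 — matching result -3.
Checked all 45 inputs in the declared domain: the outputs agree on every one.
verdict: equivalent


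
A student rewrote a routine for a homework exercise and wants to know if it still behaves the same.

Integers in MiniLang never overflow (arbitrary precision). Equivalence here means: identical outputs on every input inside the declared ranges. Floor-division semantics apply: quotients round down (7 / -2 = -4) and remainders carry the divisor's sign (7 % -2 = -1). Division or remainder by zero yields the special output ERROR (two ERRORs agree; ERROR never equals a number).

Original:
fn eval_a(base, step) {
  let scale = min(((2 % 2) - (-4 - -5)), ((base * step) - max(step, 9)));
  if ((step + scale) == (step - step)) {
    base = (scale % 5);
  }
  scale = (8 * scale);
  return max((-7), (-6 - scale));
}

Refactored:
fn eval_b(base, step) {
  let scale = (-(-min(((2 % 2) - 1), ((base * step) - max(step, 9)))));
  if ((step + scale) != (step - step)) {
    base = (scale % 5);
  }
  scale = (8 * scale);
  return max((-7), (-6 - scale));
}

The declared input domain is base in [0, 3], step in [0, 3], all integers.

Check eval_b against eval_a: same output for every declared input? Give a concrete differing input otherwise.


Equivalent. The one real change (`((step + scale) == (step - step))` became `((step + scale) != (step - step))`) has no effect anywhere in the declared ranges.
An exhaustive pass over the 16 declared inputs shows identical outputs.
One worked example (base=2, step=3) — eval_a: scale = -3; ((step + scale) == (step - step)) -> true; base = 2; scale = -24; return 18; eval_b: scale = -3; ((step + scale) != (step - step)) -> false; scale = -24; return 18; agreement on 18.
verdict: equivalent
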